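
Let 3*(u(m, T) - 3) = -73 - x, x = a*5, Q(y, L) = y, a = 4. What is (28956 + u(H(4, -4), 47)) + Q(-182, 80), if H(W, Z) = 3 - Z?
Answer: 28746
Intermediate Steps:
x = 20 (x = 4*5 = 20)
u(m, T) = -28 (u(m, T) = 3 + (-73 - 1*20)/3 = 3 + (-73 - 20)/3 = 3 + (⅓)*(-93) = 3 - 31 = -28)
(28956 + u(H(4, -4), 47)) + Q(-182, 80) = (28956 - 28) - 182 = 28928 - 182 = 28746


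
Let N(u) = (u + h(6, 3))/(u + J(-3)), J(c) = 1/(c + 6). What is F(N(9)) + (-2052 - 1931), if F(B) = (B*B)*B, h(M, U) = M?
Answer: -87343691/21952 ≈ -3978.8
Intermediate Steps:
J(c) = 1/(6 + c)
N(u) = (6 + u)/(⅓ + u) (N(u) = (u + 6)/(u + 1/(6 - 3)) = (6 + u)/(u + 1/3) = (6 + u)/(u + ⅓) = (6 + u)/(⅓ + u))
F(B) = B³ (F(B) = B²*B = B³)
F(N(9)) + (-2052 - 1931) = (3*(6 + 9)/(1 + 3*9))³ + (-2052 - 1931) = (3*15/(1 + 27))³ - 3983 = (3*15/28)³ - 3983 = (3*(1/28)*15)³ - 3983 = (45/28)³ - 3983 = 91125/21952 - 3983 = -87343691/21952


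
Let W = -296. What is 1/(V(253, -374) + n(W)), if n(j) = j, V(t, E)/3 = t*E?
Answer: -1/284162 ≈ -3.5191e-6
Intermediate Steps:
V(t, E) = 3*E*t (V(t, E) = 3*(t*E) = 3*(E*t) = 3*E*t)
1/(V(253, -374) + n(W)) = 1/(3*(-374)*253 - 296) = 1/(-283866 - 296) = 1/(-284162) = -1/284162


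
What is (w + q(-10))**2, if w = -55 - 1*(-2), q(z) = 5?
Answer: 2304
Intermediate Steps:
w = -53 (w = -55 + 2 = -53)
(w + q(-10))**2 = (-53 + 5)**2 = (-48)**2 = 2304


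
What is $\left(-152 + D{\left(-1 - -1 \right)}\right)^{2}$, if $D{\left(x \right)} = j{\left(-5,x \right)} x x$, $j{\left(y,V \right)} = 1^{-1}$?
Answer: $23104$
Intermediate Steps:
$j{\left(y,V \right)} = 1$
$D{\left(x \right)} = x^{2}$ ($D{\left(x \right)} = 1 x x = x x = x^{2}$)
$\left(-152 + D{\left(-1 - -1 \right)}\right)^{2} = \left(-152 + \left(-1 - -1\right)^{2}\right)^{2} = \left(-152 + \left(-1 + 1\right)^{2}\right)^{2} = \left(-152 + 0^{2}\right)^{2} = \left(-152 + 0\right)^{2} = \left(-152\right)^{2} = 23104$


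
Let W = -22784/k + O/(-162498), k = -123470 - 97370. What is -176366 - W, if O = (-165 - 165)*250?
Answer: -131856301735824/747626215 ≈ -1.7637e+5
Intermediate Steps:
k = -220840
O = -82500 (O = -330*250 = -82500)
W = 456701134/747626215 (W = -22784/(-220840) - 82500/(-162498) = -22784*(-1/220840) - 82500*(-1/162498) = 2848/27605 + 13750/27083 = 456701134/747626215 ≈ 0.61087)
-176366 - W = -176366 - 1*456701134/747626215 = -176366 - 456701134/747626215 = -131856301735824/747626215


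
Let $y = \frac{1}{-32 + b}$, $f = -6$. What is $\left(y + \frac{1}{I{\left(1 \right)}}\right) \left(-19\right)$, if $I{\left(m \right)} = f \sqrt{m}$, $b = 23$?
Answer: $\frac{95}{18} \approx 5.2778$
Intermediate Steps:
$y = - \frac{1}{9}$ ($y = \frac{1}{-32 + 23} = \frac{1}{-9} = - \frac{1}{9} \approx -0.11111$)
$I{\left(m \right)} = - 6 \sqrt{m}$
$\left(y + \frac{1}{I{\left(1 \right)}}\right) \left(-19\right) = \left(- \frac{1}{9} + \frac{1}{\left(-6\right) \sqrt{1}}\right) \left(-19\right) = \left(- \frac{1}{9} + \frac{1}{\left(-6\right) 1}\right) \left(-19\right) = \left(- \frac{1}{9} + \frac{1}{-6}\right) \left(-19\right) = \left(- \frac{1}{9} - \frac{1}{6}\right) \left(-19\right) = \left(- \frac{5}{18}\right) \left(-19\right) = \frac{95}{18}$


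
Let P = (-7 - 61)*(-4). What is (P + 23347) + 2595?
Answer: 26214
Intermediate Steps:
P = 272 (P = -68*(-4) = 272)
(P + 23347) + 2595 = (272 + 23347) + 2595 = 23619 + 2595 = 26214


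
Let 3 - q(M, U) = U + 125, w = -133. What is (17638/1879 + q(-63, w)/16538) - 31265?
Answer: -971265093117/31074902 ≈ -31256.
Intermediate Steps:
q(M, U) = -122 - U (q(M, U) = 3 - (U + 125) = 3 - (125 + U) = 3 + (-125 - U) = -122 - U)
(17638/1879 + q(-63, w)/16538) - 31265 = (17638/1879 + (-122 - 1*(-133))/16538) - 31265 = (17638*(1/1879) + (-122 + 133)*(1/16538)) - 31265 = (17638/1879 + 11*(1/16538)) - 31265 = (17638/1879 + 11/16538) - 31265 = 291717913/31074902 - 31265 = -971265093117/31074902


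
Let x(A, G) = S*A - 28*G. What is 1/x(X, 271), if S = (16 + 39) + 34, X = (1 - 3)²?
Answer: -1/7232 ≈ -0.00013827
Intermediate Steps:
X = 4 (X = (-2)² = 4)
S = 89 (S = 55 + 34 = 89)
x(A, G) = -28*G + 89*A (x(A, G) = 89*A - 28*G = -28*G + 89*A)
1/x(X, 271) = 1/(-28*271 + 89*4) = 1/(-7588 + 356) = 1/(-7232) = -1/7232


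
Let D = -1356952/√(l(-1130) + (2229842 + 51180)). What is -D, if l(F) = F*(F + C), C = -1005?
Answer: 678476*√130377/391131 ≈ 626.34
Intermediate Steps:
l(F) = F*(-1005 + F) (l(F) = F*(F - 1005) = F*(-1005 + F))
D = -678476*√130377/391131 (D = -1356952/√(-1130*(-1005 - 1130) + (2229842 + 51180)) = -1356952/√(-1130*(-2135) + 2281022) = -1356952/√(2412550 + 2281022) = -1356952*√130377/782262 = -678476*√130377/391131 ≈ -626.34)
-D = -(-678476)*√130377/391131 = 678476*√130377/391131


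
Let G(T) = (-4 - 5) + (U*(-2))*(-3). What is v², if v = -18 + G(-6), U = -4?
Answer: 2601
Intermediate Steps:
G(T) = -33 (G(T) = (-4 - 5) - 4*(-2)*(-3) = -9 + 8*(-3) = -9 - 24 = -33)
v = -51 (v = -18 - 33 = -51)
v² = (-51)² = 2601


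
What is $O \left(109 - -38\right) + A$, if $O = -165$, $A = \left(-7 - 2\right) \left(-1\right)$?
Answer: $-24246$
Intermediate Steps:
$A = 9$ ($A = \left(-9\right) \left(-1\right) = 9$)
$O \left(109 - -38\right) + A = - 165 \left(109 - -38\right) + 9 = - 165 \left(109 + 38\right) + 9 = \left(-165\right) 147 + 9 = -24255 + 9 = -24246$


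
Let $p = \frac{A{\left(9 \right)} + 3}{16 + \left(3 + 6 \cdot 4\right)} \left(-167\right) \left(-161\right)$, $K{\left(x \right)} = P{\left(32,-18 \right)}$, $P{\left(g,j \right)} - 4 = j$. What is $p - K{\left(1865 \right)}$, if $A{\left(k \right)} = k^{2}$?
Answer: $\frac{2259110}{43} \approx 52537.0$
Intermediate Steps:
$P{\left(g,j \right)} = 4 + j$
$K{\left(x \right)} = -14$ ($K{\left(x \right)} = 4 - 18 = -14$)
$p = \frac{2258508}{43}$ ($p = \frac{9^{2} + 3}{16 + \left(3 + 6 \cdot 4\right)} \left(-167\right) \left(-161\right) = \frac{81 + 3}{16 + \left(3 + 24\right)} \left(-167\right) \left(-161\right) = \frac{84}{16 + 27} \left(-167\right) \left(-161\right) = \frac{84}{43} \left(-167\right) \left(-161\right) = \left(- \frac{14028}{43}\right) \left(-161\right) = \frac{2258508}{43} \approx 52523.0$)
$p - K{\left(1865 \right)} = \frac{2258508}{43} - -14 = \frac{2258508}{43} + 14 = \frac{2259110}{43}$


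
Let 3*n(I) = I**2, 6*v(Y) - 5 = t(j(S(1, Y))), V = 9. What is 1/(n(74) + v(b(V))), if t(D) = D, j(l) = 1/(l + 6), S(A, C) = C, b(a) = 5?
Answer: 11/20088 ≈ 0.00054759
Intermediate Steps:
j(l) = 1/(6 + l)
v(Y) = 5/6 + 1/(6*(6 + Y))
n(I) = I**2/3
1/(n(74) + v(b(V))) = 1/((1/3)*74**2 + (31 + 5*5)/(6*(6 + 5))) = 1/((1/3)*5476 + (1/6)*(31 + 25)/11) = 1/(5476/3 + (1/6)*(1/11)*56) = 1/(5476/3 + 28/33) = 1/(20088/11) = 11/20088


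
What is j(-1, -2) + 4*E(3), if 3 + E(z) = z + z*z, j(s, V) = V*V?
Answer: 40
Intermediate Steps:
j(s, V) = V**2
E(z) = -3 + z + z**2 (E(z) = -3 + (z + z*z) = -3 + (z + z**2) = -3 + z + z**2)
j(-1, -2) + 4*E(3) = (-2)**2 + 4*(-3 + 3 + 3**2) = 4 + 4*(-3 + 3 + 9) = 4 + 4*9 = 4 + 36 = 40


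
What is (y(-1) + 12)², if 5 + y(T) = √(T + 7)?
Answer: (7 + √6)² ≈ 89.293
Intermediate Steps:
y(T) = -5 + √(7 + T) (y(T) = -5 + √(T + 7) = -5 + √(7 + T))
(y(-1) + 12)² = ((-5 + √(7 - 1)) + 12)² = ((-5 + √6) + 12)² = (7 + √6)²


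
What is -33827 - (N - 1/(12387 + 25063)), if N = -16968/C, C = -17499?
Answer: -7389579579317/218445850 ≈ -33828.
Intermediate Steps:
N = 5656/5833 (N = -16968/(-17499) = -16968*(-1/17499) = 5656/5833 ≈ 0.96966)
-33827 - (N - 1/(12387 + 25063)) = -33827 - (5656/5833 - 1/(12387 + 25063)) = -33827 - (5656/5833 - 1/37450) = -33827 - 1*211811367/218445850 = -33827 - 211811367/218445850 = -7389579579317/218445850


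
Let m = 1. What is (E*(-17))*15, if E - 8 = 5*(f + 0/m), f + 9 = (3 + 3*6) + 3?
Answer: -21165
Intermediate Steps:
f = 15 (f = -9 + ((3 + 3*6) + 3) = -9 + ((3 + 18) + 3) = -9 + (21 + 3) = -9 + 24 = 15)
E = 83 (E = 8 + 5*(15 + 0/1) = 8 + 5*(15 + 0*1) = 8 + 5*(15 + 0) = 8 + 5*15 = 8 + 75 = 83)
(E*(-17))*15 = (83*(-17))*15 = -1411*15 = -21165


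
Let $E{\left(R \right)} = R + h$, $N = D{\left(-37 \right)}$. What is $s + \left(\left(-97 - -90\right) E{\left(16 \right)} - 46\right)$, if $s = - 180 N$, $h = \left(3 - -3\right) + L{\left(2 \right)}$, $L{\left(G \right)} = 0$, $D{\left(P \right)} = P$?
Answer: $6460$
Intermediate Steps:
$N = -37$
$h = 6$ ($h = \left(3 - -3\right) + 0 = \left(3 + 3\right) + 0 = 6 + 0 = 6$)
$E{\left(R \right)} = 6 + R$ ($E{\left(R \right)} = R + 6 = 6 + R$)
$s = 6660$ ($s = \left(-180\right) \left(-37\right) = 6660$)
$s + \left(\left(-97 - -90\right) E{\left(16 \right)} - 46\right) = 6660 + \left(\left(-97 - -90\right) \left(6 + 16\right) - 46\right) = 6660 + \left(\left(-97 + 90\right) 22 - 46\right) = 6660 - 200 = 6460$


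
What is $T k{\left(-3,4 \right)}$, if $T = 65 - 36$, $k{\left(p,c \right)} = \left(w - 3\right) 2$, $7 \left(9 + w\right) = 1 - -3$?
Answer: $- \frac{4640}{7} \approx -662.86$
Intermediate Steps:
$w = - \frac{59}{7}$ ($w = -9 + \frac{1 - -3}{7} = -9 + \frac{1 + 3}{7} = -9 + \frac{1}{7} \cdot 4 = -9 + \frac{4}{7} = - \frac{59}{7} \approx -8.4286$)
$k{\left(p,c \right)} = - \frac{160}{7}$ ($k{\left(p,c \right)} = \left(- \frac{59}{7} - 3\right) 2 = \left(- \frac{80}{7}\right) 2 = - \frac{160}{7}$)
$T = 29$ ($T = 65 - 36 = 29$)
$T k{\left(-3,4 \right)} = 29 \left(- \frac{160}{7}\right) = - \frac{4640}{7}$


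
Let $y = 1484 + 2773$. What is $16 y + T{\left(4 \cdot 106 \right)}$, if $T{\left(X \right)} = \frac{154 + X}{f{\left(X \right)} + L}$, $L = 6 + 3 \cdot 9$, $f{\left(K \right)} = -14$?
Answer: $\frac{1294706}{19} \approx 68142.0$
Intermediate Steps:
$L = 33$ ($L = 6 + 27 = 33$)
$y = 4257$
$T{\left(X \right)} = \frac{154}{19} + \frac{X}{19}$ ($T{\left(X \right)} = \frac{154 + X}{-14 + 33} = \frac{154 + X}{19} = \left(154 + X\right) \frac{1}{19} = \frac{154}{19} + \frac{X}{19}$)
$16 y + T{\left(4 \cdot 106 \right)} = 16 \cdot 4257 + \left(\frac{154}{19} + \frac{4 \cdot 106}{19}\right) = 68112 + \left(\frac{154}{19} + \frac{1}{19} \cdot 424\right) = 68112 + \left(\frac{154}{19} + \frac{424}{19}\right) = 68112 + \frac{578}{19} = \frac{1294706}{19}$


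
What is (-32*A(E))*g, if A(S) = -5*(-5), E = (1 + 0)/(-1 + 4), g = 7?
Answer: -5600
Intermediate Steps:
E = ⅓ (E = 1/3 = 1*(⅓) = ⅓ ≈ 0.33333)
A(S) = 25
(-32*A(E))*g = -32*25*7 = -800*7 = -5600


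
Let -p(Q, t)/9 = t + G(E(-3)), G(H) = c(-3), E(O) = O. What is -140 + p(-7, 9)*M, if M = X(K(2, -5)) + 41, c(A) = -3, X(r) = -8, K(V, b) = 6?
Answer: -1922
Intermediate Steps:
G(H) = -3
p(Q, t) = 27 - 9*t (p(Q, t) = -9*(t - 3) = -9*(-3 + t) = 27 - 9*t)
M = 33 (M = -8 + 41 = 33)
-140 + p(-7, 9)*M = -140 + (27 - 9*9)*33 = -140 + (27 - 81)*33 = -140 - 54*33 = -140 - 1782 = -1922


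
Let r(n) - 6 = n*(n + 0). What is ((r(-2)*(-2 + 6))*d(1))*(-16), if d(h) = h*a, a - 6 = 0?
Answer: -3840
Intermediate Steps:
a = 6 (a = 6 + 0 = 6)
d(h) = 6*h (d(h) = h*6 = 6*h)
r(n) = 6 + n² (r(n) = 6 + n*(n + 0) = 6 + n*n = 6 + n²)
((r(-2)*(-2 + 6))*d(1))*(-16) = (((6 + (-2)²)*(-2 + 6))*(6*1))*(-16) = (((6 + 4)*4)*6)*(-16) = ((10*4)*6)*(-16) = (40*6)*(-16) = 240*(-16) = -3840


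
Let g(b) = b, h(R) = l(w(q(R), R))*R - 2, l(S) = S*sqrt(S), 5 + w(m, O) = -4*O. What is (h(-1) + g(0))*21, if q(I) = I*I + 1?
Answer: -42 + 21*I ≈ -42.0 + 21.0*I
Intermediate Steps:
q(I) = 1 + I**2 (q(I) = I**2 + 1 = 1 + I**2)
w(m, O) = -5 - 4*O
l(S) = S**(3/2)
h(R) = -2 + R*(-5 - 4*R)**(3/2) (h(R) = (-5 - 4*R)**(3/2)*R - 2 = R*(-5 - 4*R)**(3/2) - 2 = -2 + R*(-5 - 4*R)**(3/2))
(h(-1) + g(0))*21 = ((-2 - (-5 - 4*(-1))**(3/2)) + 0)*21 = ((-2 - (-5 + 4)**(3/2)) + 0)*21 = ((-2 - (-1)**(3/2)) + 0)*21 = ((-2 - (-1)*I) + 0)*21 = ((-2 + I) + 0)*21 = (-2 + I)*21 = -42 + 21*I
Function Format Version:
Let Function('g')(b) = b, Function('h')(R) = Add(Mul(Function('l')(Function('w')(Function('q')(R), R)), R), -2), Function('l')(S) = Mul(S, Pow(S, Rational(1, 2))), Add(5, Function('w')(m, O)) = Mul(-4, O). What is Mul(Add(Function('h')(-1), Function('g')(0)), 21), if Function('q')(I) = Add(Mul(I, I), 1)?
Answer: Add(-42, Mul(21, I)) ≈ Add(-42.000, Mul(21.000, I))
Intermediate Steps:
Function('q')(I) = Add(1, Pow(I, 2)) (Function('q')(I) = Add(Pow(I, 2), 1) = Add(1, Pow(I, 2)))
Function('w')(m, O) = Add(-5, Mul(-4, O))
Function('l')(S) = Pow(S, Rational(3, 2))
Function('h')(R) = Add(-2, Mul(R, Pow(Add(-5, Mul(-4, R)), Rational(3, 2)))) (Function('h')(R) = Add(Mul(Pow(Add(-5, Mul(-4, R)), Rational(3, 2)), R), -2) = Add(Mul(R, Pow(Add(-5, Mul(-4, R)), Rational(3, 2))), -2) = Add(-2, Mul(R, Pow(Add(-5, Mul(-4, R)), Rational(3, 2)))))
Mul(Add(Function('h')(-1), Function('g')(0)), 21) = Mul(Add(Add(-2, Mul(-1, Pow(Add(-5, Mul(-4, -1)), Rational(3, 2)))), 0), 21) = Mul(Add(Add(-2, Mul(-1, Pow(Add(-5, 4), Rational(3, 2)))), 0), 21) = Mul(Add(Add(-2, Mul(-1, Pow(-1, Rational(3, 2)))), 0), 21) = Mul(Add(Add(-2, Mul(-1, Mul(-1, I))), 0), 21) = Mul(Add(Add(-2, I), 0), 21) = Mul(Add(-2, I), 21) = Add(-42, Mul(21, I))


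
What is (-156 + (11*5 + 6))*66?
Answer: -6270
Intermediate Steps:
(-156 + (11*5 + 6))*66 = (-156 + (55 + 6))*66 = (-156 + 61)*66 = -95*66 = -6270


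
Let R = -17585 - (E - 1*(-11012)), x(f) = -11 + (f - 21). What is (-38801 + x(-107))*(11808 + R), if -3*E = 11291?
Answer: 507206480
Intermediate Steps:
E = -11291/3 (E = -⅓*11291 = -11291/3 ≈ -3763.7)
x(f) = -32 + f (x(f) = -11 + (-21 + f) = -32 + f)
R = -74500/3 (R = -17585 - (-11291/3 - 1*(-11012)) = -17585 - (-11291/3 + 11012) = -17585 - 1*21745/3 = -17585 - 21745/3 = -74500/3 ≈ -24833.)
(-38801 + x(-107))*(11808 + R) = (-38801 + (-32 - 107))*(11808 - 74500/3) = (-38801 - 139)*(-39076/3) = -38940*(-39076/3) = 507206480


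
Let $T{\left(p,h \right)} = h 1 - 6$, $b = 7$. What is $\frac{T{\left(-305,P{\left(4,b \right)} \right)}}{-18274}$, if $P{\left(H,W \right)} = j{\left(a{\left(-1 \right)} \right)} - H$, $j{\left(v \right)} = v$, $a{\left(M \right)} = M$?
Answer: $\frac{11}{18274} \approx 0.00060195$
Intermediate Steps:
$P{\left(H,W \right)} = -1 - H$
$T{\left(p,h \right)} = -6 + h$ ($T{\left(p,h \right)} = h - 6 = -6 + h$)
$\frac{T{\left(-305,P{\left(4,b \right)} \right)}}{-18274} = \frac{-6 - 5}{-18274} = \left(-6 - 5\right) \left(- \frac{1}{18274}\right) = \left(-11\right) \left(- \frac{1}{18274}\right) = \frac{11}{18274}$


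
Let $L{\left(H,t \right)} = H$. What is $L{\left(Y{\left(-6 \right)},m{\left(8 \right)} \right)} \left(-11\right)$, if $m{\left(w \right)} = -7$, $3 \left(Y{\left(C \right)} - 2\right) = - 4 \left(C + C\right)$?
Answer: $-198$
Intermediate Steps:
$Y{\left(C \right)} = 2 - \frac{8 C}{3}$ ($Y{\left(C \right)} = 2 + \frac{\left(-4\right) \left(C + C\right)}{3} = 2 + \frac{\left(-4\right) 2 C}{3} = 2 + \frac{\left(-8\right) C}{3} = 2 - \frac{8 C}{3}$)
$L{\left(Y{\left(-6 \right)},m{\left(8 \right)} \right)} \left(-11\right) = \left(2 - -16\right) \left(-11\right) = \left(2 + 16\right) \left(-11\right) = 18 \left(-11\right) = -198$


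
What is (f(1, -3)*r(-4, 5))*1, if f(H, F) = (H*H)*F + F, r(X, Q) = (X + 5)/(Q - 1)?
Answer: -3/2 ≈ -1.5000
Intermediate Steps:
r(X, Q) = (5 + X)/(-1 + Q)
f(H, F) = F + F*H² (f(H, F) = H²*F + F = F*H² + F = F + F*H²)
(f(1, -3)*r(-4, 5))*1 = ((-3*(1 + 1²))*((5 - 4)/(-1 + 5)))*1 = ((-3*(1 + 1))*(1/4))*1 = ((-3*2)*((¼)*1))*1 = -6*¼*1 = -3/2*1 = -3/2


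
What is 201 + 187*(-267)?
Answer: -49728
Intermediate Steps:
201 + 187*(-267) = 201 - 49929 = -49728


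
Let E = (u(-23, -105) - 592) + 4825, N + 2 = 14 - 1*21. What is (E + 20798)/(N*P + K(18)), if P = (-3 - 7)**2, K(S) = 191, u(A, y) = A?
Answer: -25008/709 ≈ -35.272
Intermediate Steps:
P = 100 (P = (-10)**2 = 100)
N = -9 (N = -2 + (14 - 1*21) = -2 + (14 - 21) = -2 - 7 = -9)
E = 4210 (E = (-23 - 592) + 4825 = -615 + 4825 = 4210)
(E + 20798)/(N*P + K(18)) = (4210 + 20798)/(-9*100 + 191) = 25008/(-900 + 191) = 25008/(-709) = 25008*(-1/709) = -25008/709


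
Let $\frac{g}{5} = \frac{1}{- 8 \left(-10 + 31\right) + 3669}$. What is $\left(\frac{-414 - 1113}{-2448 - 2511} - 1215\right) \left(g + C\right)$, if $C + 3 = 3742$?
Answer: $- \frac{26283717664184}{5787153} \approx -4.5417 \cdot 10^{6}$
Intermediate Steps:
$C = 3739$ ($C = -3 + 3742 = 3739$)
$g = \frac{5}{3501}$ ($g = \frac{5}{- 8 \left(-10 + 31\right) + 3669} = \frac{5}{\left(-8\right) 21 + 3669} = \frac{5}{-168 + 3669} = \frac{5}{3501} \approx 0.0014282$)
$\left(\frac{-414 - 1113}{-2448 - 2511} - 1215\right) \left(g + C\right) = \left(\frac{-414 - 1113}{-2448 - 2511} - 1215\right) \left(\frac{5}{3501} + 3739\right) = \left(- \frac{1527}{-4959} - 1215\right) \frac{13090244}{3501} = \left(\left(-1527\right) \left(- \frac{1}{4959}\right) - 1215\right) \frac{13090244}{3501} = \left(\frac{509}{1653} - 1215\right) \frac{13090244}{3501} = \left(- \frac{2007886}{1653}\right) \frac{13090244}{3501} = - \frac{26283717664184}{5787153}$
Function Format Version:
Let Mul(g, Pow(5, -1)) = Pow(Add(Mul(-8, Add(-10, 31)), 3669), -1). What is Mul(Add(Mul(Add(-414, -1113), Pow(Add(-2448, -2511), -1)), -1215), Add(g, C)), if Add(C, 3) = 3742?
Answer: Rational(-26283717664184, 5787153) ≈ -4.5417e+6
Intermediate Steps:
C = 3739 (C = Add(-3, 3742) = 3739)
g = Rational(5, 3501) (g = Mul(5, Pow(Add(Mul(-8, Add(-10, 31)), 3669), -1)) = Mul(5, Pow(Add(Mul(-8, 21), 3669), -1)) = Mul(5, Pow(Add(-168, 3669), -1)) = Mul(5, Pow(3501, -1)) = Mul(5, Rational(1, 3501)) = Rational(5, 3501) ≈ 0.0014282)
Mul(Add(Mul(Add(-414, -1113), Pow(Add(-2448, -2511), -1)), -1215), Add(g, C)) = Mul(Add(Mul(Add(-414, -1113), Pow(Add(-2448, -2511), -1)), -1215), Add(Rational(5, 3501), 3739)) = Mul(Add(Mul(-1527, Pow(-4959, -1)), -1215), Rational(13090244, 3501)) = Mul(Add(Mul(-1527, Rational(-1, 4959)), -1215), Rational(13090244, 3501)) = Mul(Add(Rational(509, 1653), -1215), Rational(13090244, 3501)) = Mul(Rational(-2007886, 1653), Rational(13090244, 3501)) = Rational(-26283717664184, 5787153)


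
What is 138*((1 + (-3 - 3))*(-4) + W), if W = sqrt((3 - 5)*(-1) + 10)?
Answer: 2760 + 276*sqrt(3) ≈ 3238.0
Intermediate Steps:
W = 2*sqrt(3) (W = sqrt(-2*(-1) + 10) = sqrt(2 + 10) = sqrt(12) = 2*sqrt(3) ≈ 3.4641)
138*((1 + (-3 - 3))*(-4) + W) = 138*((1 + (-3 - 3))*(-4) + 2*sqrt(3)) = 138*((1 - 6)*(-4) + 2*sqrt(3)) = 138*(-5*(-4) + 2*sqrt(3)) = 138*(20 + 2*sqrt(3)) = 2760 + 276*sqrt(3)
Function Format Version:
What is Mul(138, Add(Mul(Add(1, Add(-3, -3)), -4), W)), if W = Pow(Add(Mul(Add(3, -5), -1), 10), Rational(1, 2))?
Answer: Add(2760, Mul(276, Pow(3, Rational(1, 2)))) ≈ 3238.0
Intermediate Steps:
W = Mul(2, Pow(3, Rational(1, 2))) (W = Pow(Add(Mul(-2, -1), 10), Rational(1, 2)) = Pow(Add(2, 10), Rational(1, 2)) = Pow(12, Rational(1, 2)) = Mul(2, Pow(3, Rational(1, 2))) ≈ 3.4641)
Mul(138, Add(Mul(Add(1, Add(-3, -3)), -4), W)) = Mul(138, Add(Mul(Add(1, Add(-3, -3)), -4), Mul(2, Pow(3, Rational(1, 2))))) = Mul(138, Add(Mul(Add(1, -6), -4), Mul(2, Pow(3, Rational(1, 2))))) = Mul(138, Add(Mul(-5, -4), Mul(2, Pow(3, Rational(1, 2))))) = Mul(138, Add(20, Mul(2, Pow(3, Rational(1, 2))))) = Add(2760, Mul(276, Pow(3, Rational(1, 2))))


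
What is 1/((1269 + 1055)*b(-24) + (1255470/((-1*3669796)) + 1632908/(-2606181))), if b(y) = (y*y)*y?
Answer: -4782076304538/153633655298271670507 ≈ -3.1126e-8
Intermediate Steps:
b(y) = y**3 (b(y) = y**2*y = y**3)
1/((1269 + 1055)*b(-24) + (1255470/((-1*3669796)) + 1632908/(-2606181))) = 1/((1269 + 1055)*(-24)**3 + (1255470/((-1*3669796)) + 1632908/(-2606181))) = 1/(2324*(-13824) + (1255470/(-3669796) + 1632908*(-1/2606181))) = 1/(-32126976 + (1255470*(-1/3669796) - 1632908/2606181)) = 1/(-32126976 + (-627735/1834898 - 1632908/2606181)) = 1/(-32126976 - 4632210653419/4782076304538) = 1/(-153633655298271670507/4782076304538) = -4782076304538/153633655298271670507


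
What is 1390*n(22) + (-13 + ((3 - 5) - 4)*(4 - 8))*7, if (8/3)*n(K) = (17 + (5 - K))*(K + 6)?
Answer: 77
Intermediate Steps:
n(K) = 3*(6 + K)*(22 - K)/8 (n(K) = 3*((17 + (5 - K))*(K + 6))/8 = 3*((22 - K)*(6 + K))/8 = 3*((6 + K)*(22 - K))/8 = 3*(6 + K)*(22 - K)/8)
1390*n(22) + (-13 + ((3 - 5) - 4)*(4 - 8))*7 = 1390*(99/2 + 6*22 - 3/8*22²) + (-13 + ((3 - 5) - 4)*(4 - 8))*7 = 1390*(99/2 + 132 - 3/8*484) + (-13 + (-2 - 4)*(-4))*7 = 1390*(99/2 + 132 - 363/2) + (-13 - 6*(-4))*7 = 1390*0 + (-13 + 24)*7 = 0 + 11*7 = 0 + 77 = 77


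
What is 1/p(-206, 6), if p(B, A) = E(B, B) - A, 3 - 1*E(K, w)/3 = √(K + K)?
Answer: 1/1239 + 2*I*√103/1239 ≈ 0.0008071 + 0.016382*I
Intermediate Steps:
E(K, w) = 9 - 3*√2*√K (E(K, w) = 9 - 3*√(K + K) = 9 - 3*√2*√K)
p(B, A) = 9 - A - 3*√2*√B (p(B, A) = (9 - 3*√2*√B) - A = 9 - A - 3*√2*√B)
1/p(-206, 6) = 1/(9 - 1*6 - 3*√2*√(-206)) = 1/(9 - 6 - 3*√2*I*√206) = 1/(9 - 6 - 6*I*√103) = 1/(3 - 6*I*√103)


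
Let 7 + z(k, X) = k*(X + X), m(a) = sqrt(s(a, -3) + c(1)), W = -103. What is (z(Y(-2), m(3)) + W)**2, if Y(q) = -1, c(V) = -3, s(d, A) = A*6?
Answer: 12016 + 440*I*sqrt(21) ≈ 12016.0 + 2016.3*I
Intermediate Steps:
s(d, A) = 6*A
m(a) = I*sqrt(21) (m(a) = sqrt(6*(-3) - 3) = sqrt(-18 - 3) = sqrt(-21) = I*sqrt(21))
z(k, X) = -7 + 2*X*k (z(k, X) = -7 + k*(X + X) = -7 + k*(2*X) = -7 + 2*X*k)
(z(Y(-2), m(3)) + W)**2 = ((-7 + 2*(I*sqrt(21))*(-1)) - 103)**2 = ((-7 - 2*I*sqrt(21)) - 103)**2 = (-110 - 2*I*sqrt(21))**2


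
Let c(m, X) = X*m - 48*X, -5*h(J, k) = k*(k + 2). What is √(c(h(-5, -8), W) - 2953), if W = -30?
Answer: 35*I ≈ 35.0*I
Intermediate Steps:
h(J, k) = -k*(2 + k)/5 (h(J, k) = -k*(k + 2)/5 = -k*(2 + k)/5)
c(m, X) = -48*X + X*m
√(c(h(-5, -8), W) - 2953) = √(-30*(-48 - ⅕*(-8)*(2 - 8)) - 2953) = √(-30*(-48 - ⅕*(-8)*(-6)) - 2953) = √(-30*(-48 - 48/5) - 2953) = √(-30*(-288/5) - 2953) = √(1728 - 2953) = √(-1225) = 35*I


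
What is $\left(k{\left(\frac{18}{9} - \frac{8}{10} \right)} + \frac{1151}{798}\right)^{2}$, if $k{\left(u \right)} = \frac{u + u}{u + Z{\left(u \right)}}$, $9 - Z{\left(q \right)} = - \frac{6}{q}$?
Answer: $\frac{1630729}{636804} \approx 2.5608$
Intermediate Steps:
$Z{\left(q \right)} = 9 + \frac{6}{q}$ ($Z{\left(q \right)} = 9 - - \frac{6}{q} = 9 + \frac{6}{q}$)
$k{\left(u \right)} = \frac{2 u}{9 + u + \frac{6}{u}}$ ($k{\left(u \right)} = \frac{u + u}{u + \left(9 + \frac{6}{u}\right)} = \frac{2 u}{9 + u + \frac{6}{u}}$)
$\left(k{\left(\frac{18}{9} - \frac{8}{10} \right)} + \frac{1151}{798}\right)^{2} = \left(\frac{2 \left(\frac{18}{9} - \frac{8}{10}\right)^{2}}{6 + \left(\frac{18}{9} - \frac{8}{10}\right)^{2} + 9 \left(\frac{18}{9} - \frac{8}{10}\right)} + \frac{1151}{798}\right)^{2} = \left(\frac{2 \left(18 \cdot \frac{1}{9} - \frac{4}{5}\right)^{2}}{6 + \left(18 \cdot \frac{1}{9} - \frac{4}{5}\right)^{2} + 9 \left(18 \cdot \frac{1}{9} - \frac{4}{5}\right)} + 1151 \cdot \frac{1}{798}\right)^{2} = \left(\frac{2 \left(2 - \frac{4}{5}\right)^{2}}{6 + \left(2 - \frac{4}{5}\right)^{2} + 9 \left(2 - \frac{4}{5}\right)} + \frac{1151}{798}\right)^{2} = \left(\frac{2 \left(\frac{6}{5}\right)^{2}}{6 + \left(\frac{6}{5}\right)^{2} + 9 \cdot \frac{6}{5}} + \frac{1151}{798}\right)^{2} = \left(2 \cdot \frac{36}{25} \frac{1}{6 + \frac{36}{25} + \frac{54}{5}} + \frac{1151}{798}\right)^{2} = \left(2 \cdot \frac{36}{25} \frac{1}{\frac{456}{25}} + \frac{1151}{798}\right)^{2} = \left(2 \cdot \frac{36}{25} \cdot \frac{25}{456} + \frac{1151}{798}\right)^{2} = \left(\frac{3}{19} + \frac{1151}{798}\right)^{2} = \left(\frac{1277}{798}\right)^{2} = \frac{1630729}{636804}$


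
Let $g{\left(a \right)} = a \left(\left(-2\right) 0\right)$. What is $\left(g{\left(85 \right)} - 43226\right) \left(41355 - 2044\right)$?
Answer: $-1699257286$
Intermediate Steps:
$g{\left(a \right)} = 0$ ($g{\left(a \right)} = a 0 = 0$)
$\left(g{\left(85 \right)} - 43226\right) \left(41355 - 2044\right) = \left(0 - 43226\right) \left(41355 - 2044\right) = \left(-43226\right) 39311 = -1699257286$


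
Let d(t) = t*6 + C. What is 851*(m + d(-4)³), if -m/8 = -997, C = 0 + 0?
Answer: -4976648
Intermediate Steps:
C = 0
d(t) = 6*t (d(t) = t*6 + 0 = 6*t + 0 = 6*t)
m = 7976 (m = -8*(-997) = 7976)
851*(m + d(-4)³) = 851*(7976 + (6*(-4))³) = 851*(7976 + (-24)³) = 851*(7976 - 13824) = 851*(-5848) = -4976648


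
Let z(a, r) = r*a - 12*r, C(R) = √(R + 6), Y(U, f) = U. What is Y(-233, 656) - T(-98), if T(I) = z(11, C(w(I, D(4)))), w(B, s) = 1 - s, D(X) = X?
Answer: -233 + √3 ≈ -231.27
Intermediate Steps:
C(R) = √(6 + R)
z(a, r) = -12*r + a*r (z(a, r) = a*r - 12*r = -12*r + a*r)
T(I) = -√3 (T(I) = √(6 + (1 - 1*4))*(-12 + 11) = √(6 + (1 - 4))*(-1) = √(6 - 3)*(-1) = √3*(-1) = -√3)
Y(-233, 656) - T(-98) = -233 - (-1)*√3 = -233 + √3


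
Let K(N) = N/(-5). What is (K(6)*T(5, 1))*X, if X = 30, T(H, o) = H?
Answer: -180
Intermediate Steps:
K(N) = -N/5 (K(N) = N*(-⅕) = -N/5)
(K(6)*T(5, 1))*X = (-⅕*6*5)*30 = -6/5*5*30 = -6*30 = -180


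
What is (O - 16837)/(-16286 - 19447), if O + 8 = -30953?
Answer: 47798/35733 ≈ 1.3376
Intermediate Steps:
O = -30961 (O = -8 - 30953 = -30961)
(O - 16837)/(-16286 - 19447) = (-30961 - 16837)/(-16286 - 19447) = -47798/(-35733) = -47798*(-1/35733) = 47798/35733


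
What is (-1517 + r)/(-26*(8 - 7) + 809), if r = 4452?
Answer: 2935/783 ≈ 3.7484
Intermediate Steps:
(-1517 + r)/(-26*(8 - 7) + 809) = (-1517 + 4452)/(-26*(8 - 7) + 809) = 2935/(-26*1 + 809) = 2935/(-26 + 809) = 2935/783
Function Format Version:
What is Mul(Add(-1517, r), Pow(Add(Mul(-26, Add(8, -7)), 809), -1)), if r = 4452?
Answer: Rational(2935, 783) ≈ 3.7484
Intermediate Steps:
Mul(Add(-1517, r), Pow(Add(Mul(-26, Add(8, -7)), 809), -1)) = Mul(Add(-1517, 4452), Pow(Add(Mul(-26, Add(8, -7)), 809), -1)) = Mul(2935, Pow(Add(Mul(-26, 1), 809), -1)) = Mul(2935, Pow(Add(-26, 809), -1)) = Mul(2935, Pow(783, -1)) = Mul(2935, Rational(1, 783)) = Rational(2935, 783)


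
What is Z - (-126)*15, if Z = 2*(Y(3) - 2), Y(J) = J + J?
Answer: 1898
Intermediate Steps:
Y(J) = 2*J
Z = 8 (Z = 2*(2*3 - 2) = 2*(6 - 2) = 2*4 = 8)
Z - (-126)*15 = 8 - (-126)*15 = 8 - 18*(-105) = 8 + 1890 = 1898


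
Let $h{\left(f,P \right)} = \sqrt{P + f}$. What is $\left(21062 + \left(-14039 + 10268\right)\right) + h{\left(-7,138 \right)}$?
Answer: $17291 + \sqrt{131} \approx 17302.0$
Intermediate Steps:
$\left(21062 + \left(-14039 + 10268\right)\right) + h{\left(-7,138 \right)} = \left(21062 + \left(-14039 + 10268\right)\right) + \sqrt{138 - 7} = \left(21062 - 3771\right) + \sqrt{131} = 17291 + \sqrt{131}$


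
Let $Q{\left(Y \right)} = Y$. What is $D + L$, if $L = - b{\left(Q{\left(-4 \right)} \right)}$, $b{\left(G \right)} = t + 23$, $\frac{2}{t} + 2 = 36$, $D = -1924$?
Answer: $- \frac{33100}{17} \approx -1947.1$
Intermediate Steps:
$t = \frac{1}{17}$ ($t = \frac{2}{-2 + 36} = \frac{2}{34} = 2 \cdot \frac{1}{34} = \frac{1}{17} \approx 0.058824$)
$b{\left(G \right)} = \frac{392}{17}$ ($b{\left(G \right)} = \frac{1}{17} + 23 = \frac{392}{17}$)
$L = - \frac{392}{17}$ ($L = \left(-1\right) \frac{392}{17} = - \frac{392}{17} \approx -23.059$)
$D + L = -1924 - \frac{392}{17} = - \frac{33100}{17}$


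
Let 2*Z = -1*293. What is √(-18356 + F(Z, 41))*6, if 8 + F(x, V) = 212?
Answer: 12*I*√4538 ≈ 808.38*I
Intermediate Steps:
Z = -293/2 (Z = (-1*293)/2 = (½)*(-293) = -293/2 ≈ -146.50)
F(x, V) = 204 (F(x, V) = -8 + 212 = 204)
√(-18356 + F(Z, 41))*6 = √(-18356 + 204)*6 = √(-18152)*6 = (2*I*√4538)*6 = 12*I*√4538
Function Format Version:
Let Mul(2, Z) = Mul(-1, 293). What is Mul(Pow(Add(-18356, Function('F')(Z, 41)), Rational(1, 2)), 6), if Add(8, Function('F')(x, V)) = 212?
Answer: Mul(12, I, Pow(4538, Rational(1, 2))) ≈ Mul(808.38, I)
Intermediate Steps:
Z = Rational(-293, 2) (Z = Mul(Rational(1, 2), Mul(-1, 293)) = Mul(Rational(1, 2), -293) = Rational(-293, 2) ≈ -146.50)
Function('F')(x, V) = 204 (Function('F')(x, V) = Add(-8, 212) = 204)
Mul(Pow(Add(-18356, Function('F')(Z, 41)), Rational(1, 2)), 6) = Mul(Pow(Add(-18356, 204), Rational(1, 2)), 6) = Mul(Pow(-18152, Rational(1, 2)), 6) = Mul(Mul(2, I, Pow(4538, Rational(1, 2))), 6) = Mul(12, I, Pow(4538, Rational(1, 2)))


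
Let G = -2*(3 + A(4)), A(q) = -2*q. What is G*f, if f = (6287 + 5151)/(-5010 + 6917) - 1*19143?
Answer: -364942630/1907 ≈ -1.9137e+5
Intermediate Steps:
f = -36494263/1907 (f = 11438/1907 - 19143 = -36494263/1907 ≈ -19137.)
G = 10 (G = -2*(3 - 2*4) = -2*(3 - 8) = -2*(-5) = 10)
G*f = 10*(-36494263/1907) = -364942630/1907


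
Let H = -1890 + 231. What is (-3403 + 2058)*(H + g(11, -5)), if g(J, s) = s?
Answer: 2238080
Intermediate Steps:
H = -1659
(-3403 + 2058)*(H + g(11, -5)) = (-3403 + 2058)*(-1659 - 5) = -1345*(-1664) = 2238080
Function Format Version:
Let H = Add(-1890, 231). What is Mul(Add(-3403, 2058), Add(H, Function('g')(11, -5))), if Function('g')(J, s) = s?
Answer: 2238080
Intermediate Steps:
H = -1659
Mul(Add(-3403, 2058), Add(H, Function('g')(11, -5))) = Mul(Add(-3403, 2058), Add(-1659, -5)) = Mul(-1345, -1664) = 2238080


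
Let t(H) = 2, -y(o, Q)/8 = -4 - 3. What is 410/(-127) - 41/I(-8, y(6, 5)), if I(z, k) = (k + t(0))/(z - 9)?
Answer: 64739/7366 ≈ 8.7889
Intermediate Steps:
y(o, Q) = 56 (y(o, Q) = -8*(-4 - 3) = -8*(-7) = 56)
I(z, k) = (2 + k)/(-9 + z) (I(z, k) = (k + 2)/(z - 9) = (2 + k)/(-9 + z))
410/(-127) - 41/I(-8, y(6, 5)) = 410/(-127) - 41*(-9 - 8)/(2 + 56) = 410*(-1/127) - 41/(58/(-17)) = -410/127 - 41/((-1/17*58)) = -410/127 - 41/(-58/17) = -410/127 - 41*(-17/58) = -410/127 + 697/58 = 64739/7366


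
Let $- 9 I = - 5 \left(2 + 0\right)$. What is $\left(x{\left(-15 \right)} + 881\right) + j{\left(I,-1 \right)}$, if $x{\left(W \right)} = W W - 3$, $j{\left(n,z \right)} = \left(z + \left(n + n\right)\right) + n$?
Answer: $\frac{3316}{3} \approx 1105.3$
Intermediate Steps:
$I = \frac{10}{9}$ ($I = - \frac{\left(-5\right) \left(2 + 0\right)}{9} = - \frac{\left(-5\right) 2}{9} = \left(- \frac{1}{9}\right) \left(-10\right) = \frac{10}{9} \approx 1.1111$)
$j{\left(n,z \right)} = z + 3 n$ ($j{\left(n,z \right)} = \left(z + 2 n\right) + n = z + 3 n$)
$x{\left(W \right)} = -3 + W^{2}$ ($x{\left(W \right)} = W^{2} - 3 = -3 + W^{2}$)
$\left(x{\left(-15 \right)} + 881\right) + j{\left(I,-1 \right)} = \left(\left(-3 + \left(-15\right)^{2}\right) + 881\right) + \left(-1 + 3 \cdot \frac{10}{9}\right) = \left(\left(-3 + 225\right) + 881\right) + \left(-1 + \frac{10}{3}\right) = \left(222 + 881\right) + \frac{7}{3} = 1103 + \frac{7}{3} = \frac{3316}{3}$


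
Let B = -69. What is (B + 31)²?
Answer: 1444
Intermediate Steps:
(B + 31)² = (-69 + 31)² = (-38)² = 1444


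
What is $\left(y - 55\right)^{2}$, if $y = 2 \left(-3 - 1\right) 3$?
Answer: $6241$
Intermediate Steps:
$y = -24$ ($y = 2 \left(-4\right) 3 = \left(-8\right) 3 = -24$)
$\left(y - 55\right)^{2} = \left(-24 - 55\right)^{2} = \left(-79\right)^{2} = 6241$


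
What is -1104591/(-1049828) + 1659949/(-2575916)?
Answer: 68917043224/169016796403 ≈ 0.40775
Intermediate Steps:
-1104591/(-1049828) + 1659949/(-2575916) = -1104591*(-1/1049828) + 1659949*(-1/2575916) = 1104591/1049828 - 1659949/2575916 = 68917043224/169016796403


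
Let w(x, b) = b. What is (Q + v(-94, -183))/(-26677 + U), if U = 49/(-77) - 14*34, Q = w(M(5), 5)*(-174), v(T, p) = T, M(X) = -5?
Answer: 5302/149345 ≈ 0.035502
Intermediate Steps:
Q = -870 (Q = 5*(-174) = -870)
U = -5243/11 (U = 49*(-1/77) - 476 = -7/11 - 476 = -5243/11 ≈ -476.64)
(Q + v(-94, -183))/(-26677 + U) = (-870 - 94)/(-26677 - 5243/11) = -964/(-298690/11) = -964*(-11/298690) = 5302/149345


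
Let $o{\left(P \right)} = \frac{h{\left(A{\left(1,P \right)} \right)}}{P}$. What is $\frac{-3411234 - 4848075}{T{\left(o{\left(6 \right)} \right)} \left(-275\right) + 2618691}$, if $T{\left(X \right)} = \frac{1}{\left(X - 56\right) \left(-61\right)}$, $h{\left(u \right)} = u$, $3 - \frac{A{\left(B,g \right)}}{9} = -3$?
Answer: $- \frac{23679438903}{7507786822} \approx -3.154$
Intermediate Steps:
$A{\left(B,g \right)} = 54$ ($A{\left(B,g \right)} = 27 - -27 = 27 + 27 = 54$)
$o{\left(P \right)} = \frac{54}{P}$
$T{\left(X \right)} = - \frac{1}{61 \left(-56 + X\right)}$ ($T{\left(X \right)} = \frac{1}{-56 + X} \left(- \frac{1}{61}\right) = - \frac{1}{61 \left(-56 + X\right)}$)
$\frac{-3411234 - 4848075}{T{\left(o{\left(6 \right)} \right)} \left(-275\right) + 2618691} = \frac{-3411234 - 4848075}{- \frac{1}{-3416 + 61 \cdot \frac{54}{6}} \left(-275\right) + 2618691} = - \frac{8259309}{- \frac{1}{-3416 + 61 \cdot 54 \cdot \frac{1}{6}} \left(-275\right) + 2618691} = - \frac{8259309}{- \frac{1}{-3416 + 61 \cdot 9} \left(-275\right) + 2618691} = - \frac{8259309}{- \frac{1}{-3416 + 549} \left(-275\right) + 2618691} = - \frac{8259309}{- \frac{1}{-2867} \left(-275\right) + 2618691} = - \frac{8259309}{\left(-1\right) \left(- \frac{1}{2867}\right) \left(-275\right) + 2618691} = - \frac{8259309}{\frac{1}{2867} \left(-275\right) + 2618691} = - \frac{8259309}{- \frac{275}{2867} + 2618691} = - \frac{8259309}{\frac{7507786822}{2867}} = \left(-8259309\right) \frac{2867}{7507786822} = - \frac{23679438903}{7507786822}$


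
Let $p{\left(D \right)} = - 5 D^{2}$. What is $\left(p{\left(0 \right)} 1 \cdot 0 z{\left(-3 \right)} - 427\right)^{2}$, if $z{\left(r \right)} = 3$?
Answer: $182329$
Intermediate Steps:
$\left(p{\left(0 \right)} 1 \cdot 0 z{\left(-3 \right)} - 427\right)^{2} = \left(- 5 \cdot 0^{2} \cdot 1 \cdot 0 \cdot 3 - 427\right)^{2} = \left(\left(-5\right) 0 \cdot 0 \cdot 3 - 427\right)^{2} = \left(0 \cdot 0 \cdot 3 - 427\right)^{2} = \left(0 \cdot 3 - 427\right)^{2} = \left(0 - 427\right)^{2} = \left(-427\right)^{2} = 182329$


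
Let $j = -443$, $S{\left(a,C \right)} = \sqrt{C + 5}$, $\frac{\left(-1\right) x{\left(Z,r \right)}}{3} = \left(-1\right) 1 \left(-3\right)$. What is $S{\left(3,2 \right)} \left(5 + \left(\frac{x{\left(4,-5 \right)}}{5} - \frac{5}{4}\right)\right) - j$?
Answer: $443 + \frac{39 \sqrt{7}}{20} \approx 448.16$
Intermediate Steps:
$x{\left(Z,r \right)} = -9$ ($x{\left(Z,r \right)} = - 3 \left(-1\right) 1 \left(-3\right) = - 3 \left(\left(-1\right) \left(-3\right)\right) = \left(-3\right) 3 = -9$)
$S{\left(a,C \right)} = \sqrt{5 + C}$
$S{\left(3,2 \right)} \left(5 + \left(\frac{x{\left(4,-5 \right)}}{5} - \frac{5}{4}\right)\right) - j = \sqrt{5 + 2} \left(5 - \left(\frac{5}{4} + \frac{9}{5}\right)\right) - -443 = \sqrt{7} \left(5 - \frac{61}{20}\right) + 443 = \sqrt{7} \cdot \frac{39}{20} + 443 = \frac{39 \sqrt{7}}{20} + 443 = 443 + \frac{39 \sqrt{7}}{20}$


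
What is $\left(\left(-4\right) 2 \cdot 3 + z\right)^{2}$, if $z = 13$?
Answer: $121$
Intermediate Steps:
$\left(\left(-4\right) 2 \cdot 3 + z\right)^{2} = \left(\left(-4\right) 2 \cdot 3 + 13\right)^{2} = \left(\left(-8\right) 3 + 13\right)^{2} = \left(-24 + 13\right)^{2} = \left(-11\right)^{2} = 121$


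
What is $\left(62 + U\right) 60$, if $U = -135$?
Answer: $-4380$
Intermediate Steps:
$\left(62 + U\right) 60 = \left(62 - 135\right) 60 = \left(-73\right) 60 = -4380$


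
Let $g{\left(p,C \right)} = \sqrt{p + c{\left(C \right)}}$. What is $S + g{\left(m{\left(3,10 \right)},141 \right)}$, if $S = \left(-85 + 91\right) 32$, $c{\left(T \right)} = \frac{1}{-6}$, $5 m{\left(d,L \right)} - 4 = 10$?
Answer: $192 + \frac{\sqrt{2370}}{30} \approx 193.62$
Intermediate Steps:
$m{\left(d,L \right)} = \frac{14}{5}$ ($m{\left(d,L \right)} = \frac{4}{5} + \frac{1}{5} \cdot 10 = \frac{4}{5} + 2 = \frac{14}{5}$)
$c{\left(T \right)} = - \frac{1}{6}$
$g{\left(p,C \right)} = \sqrt{- \frac{1}{6} + p}$ ($g{\left(p,C \right)} = \sqrt{p - \frac{1}{6}} = \sqrt{- \frac{1}{6} + p}$)
$S = 192$ ($S = 6 \cdot 32 = 192$)
$S + g{\left(m{\left(3,10 \right)},141 \right)} = 192 + \frac{\sqrt{-6 + 36 \cdot \frac{14}{5}}}{6} = 192 + \frac{\sqrt{-6 + \frac{504}{5}}}{6} = 192 + \frac{\sqrt{\frac{474}{5}}}{6} = 192 + \frac{\frac{1}{5} \sqrt{2370}}{6} = 192 + \frac{\sqrt{2370}}{30}$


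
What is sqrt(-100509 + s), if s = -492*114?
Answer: I*sqrt(156597) ≈ 395.72*I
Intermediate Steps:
s = -56088
sqrt(-100509 + s) = sqrt(-100509 - 56088) = sqrt(-156597) = I*sqrt(156597)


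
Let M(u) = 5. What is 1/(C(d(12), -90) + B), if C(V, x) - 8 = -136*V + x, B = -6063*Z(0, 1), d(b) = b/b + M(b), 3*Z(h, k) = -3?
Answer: 1/5165 ≈ 0.00019361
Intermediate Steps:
Z(h, k) = -1 (Z(h, k) = (⅓)*(-3) = -1)
d(b) = 6 (d(b) = b/b + 5 = 1 + 5 = 6)
B = 6063 (B = -6063*(-1) = 6063)
C(V, x) = 8 + x - 136*V (C(V, x) = 8 + (-136*V + x) = 8 + (x - 136*V) = 8 + x - 136*V)
1/(C(d(12), -90) + B) = 1/((8 - 90 - 136*6) + 6063) = 1/((8 - 90 - 816) + 6063) = 1/(-898 + 6063) = 1/5165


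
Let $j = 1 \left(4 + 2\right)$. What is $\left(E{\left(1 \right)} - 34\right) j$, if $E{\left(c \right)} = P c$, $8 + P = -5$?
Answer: $-282$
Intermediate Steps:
$P = -13$ ($P = -8 - 5 = -13$)
$E{\left(c \right)} = - 13 c$
$j = 6$ ($j = 1 \cdot 6 = 6$)
$\left(E{\left(1 \right)} - 34\right) j = \left(\left(-13\right) 1 - 34\right) 6 = \left(-13 - 34\right) 6 = \left(-47\right) 6 = -282$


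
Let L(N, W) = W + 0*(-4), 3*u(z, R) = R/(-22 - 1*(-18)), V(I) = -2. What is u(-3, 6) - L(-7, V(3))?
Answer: 3/2 ≈ 1.5000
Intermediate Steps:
u(z, R) = -R/12 (u(z, R) = (R/(-22 - 1*(-18)))/3 = (R/(-22 + 18))/3 = (R/(-4))/3 = (R*(-1/4))/3 = (-R/4)/3 = -R/12)
L(N, W) = W (L(N, W) = W + 0 = W)
u(-3, 6) - L(-7, V(3)) = -1/12*6 - 1*(-2) = -1/2 + 2 = 3/2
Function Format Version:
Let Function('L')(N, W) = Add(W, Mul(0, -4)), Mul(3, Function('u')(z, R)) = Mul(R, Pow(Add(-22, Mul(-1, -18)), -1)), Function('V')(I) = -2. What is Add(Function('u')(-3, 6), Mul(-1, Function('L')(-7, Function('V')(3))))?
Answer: Rational(3, 2) ≈ 1.5000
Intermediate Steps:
Function('u')(z, R) = Mul(Rational(-1, 12), R) (Function('u')(z, R) = Mul(Rational(1, 3), Mul(R, Pow(Add(-22, Mul(-1, -18)), -1))) = Mul(Rational(1, 3), Mul(R, Pow(Add(-22, 18), -1))) = Mul(Rational(1, 3), Mul(R, Pow(-4, -1))) = Mul(Rational(1, 3), Mul(R, Rational(-1, 4))) = Mul(Rational(1, 3), Mul(Rational(-1, 4), R)) = Mul(Rational(-1, 12), R))
Function('L')(N, W) = W (Function('L')(N, W) = Add(W, 0) = W)
Add(Function('u')(-3, 6), Mul(-1, Function('L')(-7, Function('V')(3)))) = Add(Mul(Rational(-1, 12), 6), Mul(-1, -2)) = Add(Rational(-1, 2), 2) = Rational(3, 2)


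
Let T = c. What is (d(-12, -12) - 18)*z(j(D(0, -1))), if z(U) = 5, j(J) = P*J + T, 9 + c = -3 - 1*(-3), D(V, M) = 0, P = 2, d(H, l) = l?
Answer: -150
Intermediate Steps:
c = -9 (c = -9 + (-3 - 1*(-3)) = -9 + (-3 + 3) = -9 + 0 = -9)
T = -9
j(J) = -9 + 2*J (j(J) = 2*J - 9 = -9 + 2*J)
(d(-12, -12) - 18)*z(j(D(0, -1))) = (-12 - 18)*5 = -30*5 = -150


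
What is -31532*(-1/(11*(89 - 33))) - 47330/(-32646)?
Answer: 132318619/2513742 ≈ 52.638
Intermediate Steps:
-31532*(-1/(11*(89 - 33))) - 47330/(-32646) = -31532/(56*(-11)) - 47330*(-1/32646) = -31532/(-616) + 23665/16323 = -31532*(-1/616) + 23665/16323 = 7883/154 + 23665/16323 = 132318619/2513742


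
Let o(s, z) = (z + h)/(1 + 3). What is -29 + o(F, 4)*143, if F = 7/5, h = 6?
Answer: 657/2 ≈ 328.50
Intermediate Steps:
F = 7/5 (F = 7*(⅕) = 7/5 ≈ 1.4000)
o(s, z) = 3/2 + z/4 (o(s, z) = (z + 6)/(1 + 3) = (6 + z)/4 = (6 + z)*(¼) = 3/2 + z/4)
-29 + o(F, 4)*143 = -29 + (3/2 + (¼)*4)*143 = -29 + (3/2 + 1)*143 = -29 + (5/2)*143 = -29 + 715/2 = 657/2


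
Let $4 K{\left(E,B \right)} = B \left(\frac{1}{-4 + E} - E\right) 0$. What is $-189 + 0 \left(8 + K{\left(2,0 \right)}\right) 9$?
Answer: $-189$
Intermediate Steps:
$K{\left(E,B \right)} = 0$ ($K{\left(E,B \right)} = \frac{B \left(\frac{1}{-4 + E} - E\right) 0}{4} = \frac{1}{4} \cdot 0 = 0$)
$-189 + 0 \left(8 + K{\left(2,0 \right)}\right) 9 = -189 + 0 \left(8 + 0\right) 9 = -189 + 0 \cdot 8 \cdot 9 = -189 + 0 \cdot 72 = -189 + 0 = -189$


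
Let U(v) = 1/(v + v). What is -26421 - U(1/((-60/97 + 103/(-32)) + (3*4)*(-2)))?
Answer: -163935161/6208 ≈ -26407.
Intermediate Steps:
U(v) = 1/(2*v)
-26421 - U(1/((-60/97 + 103/(-32)) + (3*4)*(-2))) = -26421 - 1/(2*(1/((-60/97 + 103/(-32)) + (3*4)*(-2)))) = -26421 - 1/(2*(1/((-60*1/97 + 103*(-1/32)) + 12*(-2)))) = -26421 - 1/(2*(1/((-60/97 - 103/32) - 24))) = -26421 - 1/(2*(1/(-11911/3104 - 24))) = -26421 - 1/(2*(1/(-86407/3104))) = -26421 - 1/(2*(-3104/86407)) = -26421 - (-86407)/(2*3104) = -26421 - 1*(-86407/6208) = -26421 + 86407/6208 = -163935161/6208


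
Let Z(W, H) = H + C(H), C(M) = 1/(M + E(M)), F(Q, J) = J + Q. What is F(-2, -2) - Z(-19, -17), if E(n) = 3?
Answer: 183/14 ≈ 13.071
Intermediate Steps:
C(M) = 1/(3 + M) (C(M) = 1/(M + 3) = 1/(3 + M))
Z(W, H) = H + 1/(3 + H)
F(-2, -2) - Z(-19, -17) = (-2 - 2) - (1 - 17*(3 - 17))/(3 - 17) = -4 - (1 - 17*(-14))/(-14) = -4 - (-1)*(1 + 238)/14 = -4 - (-1)*239/14 = -4 - 1*(-239/14) = -4 + 239/14 = 183/14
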